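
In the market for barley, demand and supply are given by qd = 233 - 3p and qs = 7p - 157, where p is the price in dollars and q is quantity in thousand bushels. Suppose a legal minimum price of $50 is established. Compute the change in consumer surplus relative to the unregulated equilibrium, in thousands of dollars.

In a free market, 233 - 3p = 7p - 157 gives the equilibrium p* = 39, q* = 116.
The floor of 50 is above the equilibrium price 39, so it binds.
At p = 50: qd = 233 - 3·50 = 83 and qs = 7·50 - 157 = 193.
Consumer surplus without the control is ½ · (233/3 - 39) · 116 = 6728/3.
With the floor, consumers buy 83 units at 50, so CS = ½ · (233/3 - 50) · 83 = 6889/6.
Change in consumer surplus = 6889/6 - 6728/3 = -1094.5.

-1094.5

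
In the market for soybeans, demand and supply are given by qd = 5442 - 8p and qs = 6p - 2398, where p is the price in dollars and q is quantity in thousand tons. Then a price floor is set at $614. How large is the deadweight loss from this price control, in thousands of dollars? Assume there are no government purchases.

Equilibrium: 5442 - 8p = 6p - 2398, so 7840 = 14p and p* = 560, q* = 962.
Because the floor (614) lies above the market-clearing price, it is binding.
At p = 614: qd = 5442 - 8·614 = 530 and qs = 6·614 - 2398 = 1286.
Quantity traded falls to 530. At q = 530 the demand price is (5442 - 530)/8 = 614 and the supply price is (2398 + 530)/6 = 488.
Deadweight loss = ½ · (614 - 488) · (962 - 530) = ½ · 126 · 432 = 27216.

27216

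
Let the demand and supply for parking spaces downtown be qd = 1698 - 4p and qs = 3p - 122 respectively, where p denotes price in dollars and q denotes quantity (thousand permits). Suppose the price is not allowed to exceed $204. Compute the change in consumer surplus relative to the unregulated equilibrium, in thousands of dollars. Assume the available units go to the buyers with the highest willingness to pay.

Setting quantity demanded equal to quantity supplied, 1698 - 4p = 3p - 122, gives p* = 260 and q* = 658.
Because the ceiling (204) lies below the market-clearing price, it is binding.
At p = 204: qd = 1698 - 4·204 = 882 and qs = 3·204 - 122 = 490.
Consumer surplus without the control is ½ · (424.5 - 260) · 658 = 54120.5.
With the ceiling, 490 units are sold at 204 (assume they go to the highest-value buyers). The demand price at q = 490 is 302, so CS = ½ · [(424.5 - 204) + (302 - 204)] · 490 = 78032.5.
Change in consumer surplus = 78032.5 - 54120.5 = 23912.

23912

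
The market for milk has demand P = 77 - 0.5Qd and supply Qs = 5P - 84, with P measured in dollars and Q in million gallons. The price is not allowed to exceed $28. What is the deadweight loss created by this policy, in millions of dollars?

Rearranging demand gives Qd = 154 - 2P. Setting quantity demanded equal to quantity supplied, 154 - 2P = 5P - 84, gives P* = 34 and Q* = 86.
The ceiling of 28 is below the equilibrium price 34, so it binds.
At P = 28: Qd = 154 - 2·28 = 98 and Qs = 5·28 - 84 = 56.
Quantity traded falls to 56. At Q = 56 the demand price is (154 - 56)/2 = 49 and the supply price is (84 + 56)/5 = 28.
Deadweight loss = ½ · (49 - 28) · (86 - 56) = ½ · 21 · 30 = 315.

315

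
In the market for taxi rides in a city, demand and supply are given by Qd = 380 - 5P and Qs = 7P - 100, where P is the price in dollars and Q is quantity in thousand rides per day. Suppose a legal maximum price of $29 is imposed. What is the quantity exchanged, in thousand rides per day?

103

Without the control the market clears where 380 - 5P = 7P - 100, i.e. P* = 40 and Q* = 180.
Since 29 < 40, the ceiling is binding.
At P = 29: Qd = 380 - 5·29 = 235 and Qs = 7·29 - 100 = 103.
The quantity actually transacted is the short side, supply: 103.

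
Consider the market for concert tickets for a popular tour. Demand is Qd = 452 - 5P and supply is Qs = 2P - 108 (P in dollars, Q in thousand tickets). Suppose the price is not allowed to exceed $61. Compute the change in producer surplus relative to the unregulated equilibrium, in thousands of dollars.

-627

Setting quantity demanded equal to quantity supplied, 452 - 5P = 2P - 108, gives P* = 80 and Q* = 52.
The ceiling of 61 is below the equilibrium price 80, so it binds.
At P = 61: Qd = 452 - 5·61 = 147 and Qs = 2·61 - 108 = 14.
Producer surplus without the control is ½ · (80 - 54) · 52 = 676.
With the ceiling, producers sell 14 units at 61, so PS = ½ · (61 - 54) · 14 = 49.
Change in producer surplus = 49 - 676 = -627.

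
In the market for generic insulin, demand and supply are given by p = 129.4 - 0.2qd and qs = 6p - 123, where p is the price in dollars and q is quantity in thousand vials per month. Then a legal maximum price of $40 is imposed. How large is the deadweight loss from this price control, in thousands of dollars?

5940

Rearranging demand gives qd = 647 - 5p. Setting quantity demanded equal to quantity supplied, 647 - 5p = 6p - 123, gives p* = 70 and q* = 297.
The ceiling of 40 is below the equilibrium price 70, so it binds.
At p = 40: qd = 647 - 5·40 = 447 and qs = 6·40 - 123 = 117.
Quantity traded falls to 117. At q = 117 the demand price is (647 - 117)/5 = 106 and the supply price is (123 + 117)/6 = 40.
Deadweight loss = ½ · (106 - 40) · (297 - 117) = ½ · 66 · 180 = 5940.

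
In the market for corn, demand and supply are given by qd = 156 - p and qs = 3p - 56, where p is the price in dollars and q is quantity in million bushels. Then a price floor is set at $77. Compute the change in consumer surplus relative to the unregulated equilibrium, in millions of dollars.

-2184

In a free market, 156 - p = 3p - 56 gives the equilibrium p* = 53, q* = 103.
The floor of 77 is above the equilibrium price 53, so it binds.
At p = 77: qd = 156 - 77 = 79 and qs = 3·77 - 56 = 175.
Consumer surplus without the control is ½ · (156 - 53) · 103 = 5304.5.
With the floor, consumers buy 79 units at 77, so CS = ½ · (156 - 77) · 79 = 3120.5.
Change in consumer surplus = 3120.5 - 5304.5 = -2184.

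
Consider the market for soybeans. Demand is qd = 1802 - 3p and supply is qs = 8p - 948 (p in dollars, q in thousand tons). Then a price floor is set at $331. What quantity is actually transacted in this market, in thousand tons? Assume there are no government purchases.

809

Without the control the market clears where 1802 - 3p = 8p - 948, i.e. p* = 250 and q* = 1052.
The floor of 331 is above the equilibrium price 250, so it binds.
At p = 331: qd = 1802 - 3·331 = 809 and qs = 8·331 - 948 = 1700.
The quantity actually transacted is the short side, demand: 809.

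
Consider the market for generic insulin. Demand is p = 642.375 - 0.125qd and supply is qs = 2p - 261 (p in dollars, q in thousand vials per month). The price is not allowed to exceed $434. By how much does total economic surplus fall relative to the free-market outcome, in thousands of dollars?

14045

Rearranging demand gives qd = 5139 - 8p. Without the control the market clears where 5139 - 8p = 2p - 261, i.e. p* = 540 and q* = 819.
The ceiling of 434 is below the equilibrium price 540, so it binds.
At p = 434: qd = 5139 - 8·434 = 1667 and qs = 2·434 - 261 = 607.
Quantity traded falls to 607. At q = 607 the demand price is (5139 - 607)/8 = 566.5 and the supply price is (261 + 607)/2 = 434.
Deadweight loss = ½ · (566.5 - 434) · (819 - 607) = ½ · 132.5 · 212 = 14045.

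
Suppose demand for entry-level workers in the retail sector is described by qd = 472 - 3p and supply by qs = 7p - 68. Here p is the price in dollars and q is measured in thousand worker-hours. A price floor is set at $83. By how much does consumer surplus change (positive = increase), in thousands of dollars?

In a free market, 472 - 3p = 7p - 68 gives the equilibrium p* = 54, q* = 310.
Since 83 > 54, the floor is binding.
At p = 83: qd = 472 - 3·83 = 223 and qs = 7·83 - 68 = 513.
Consumer surplus without the control is ½ · (472/3 - 54) · 310 = 48050/3.
With the floor, consumers buy 223 units at 83, so CS = ½ · (472/3 - 83) · 223 = 49729/6.
Change in consumer surplus = 49729/6 - 48050/3 = -7728.5.

-7728.5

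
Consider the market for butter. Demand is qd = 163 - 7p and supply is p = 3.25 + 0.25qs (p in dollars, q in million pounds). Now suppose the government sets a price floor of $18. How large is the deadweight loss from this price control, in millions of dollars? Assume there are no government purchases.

38.5

Rearranging supply gives qs = 4p - 13. Setting quantity demanded equal to quantity supplied, 163 - 7p = 4p - 13, gives p* = 16 and q* = 51.
The floor of 18 is above the equilibrium price 16, so it binds.
At p = 18: qd = 163 - 7·18 = 37 and qs = 4·18 - 13 = 59.
Quantity traded falls to 37. At q = 37 the demand price is (163 - 37)/7 = 18 and the supply price is (13 + 37)/4 = 12.5.
Deadweight loss = ½ · (18 - 12.5) · (51 - 37) = ½ · 5.5 · 14 = 38.5.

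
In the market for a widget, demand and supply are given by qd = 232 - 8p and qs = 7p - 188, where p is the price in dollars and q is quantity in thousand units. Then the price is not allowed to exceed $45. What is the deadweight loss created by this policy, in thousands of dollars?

Equilibrium: 232 - 8p = 7p - 188, so 420 = 15p and p* = 28, q* = 8.
The ceiling of 45 is above the equilibrium price 28, so it is not binding; the market clears at p* = 28, q* = 8.
Since the control does not bind, no trades are prevented and deadweight loss is zero.

0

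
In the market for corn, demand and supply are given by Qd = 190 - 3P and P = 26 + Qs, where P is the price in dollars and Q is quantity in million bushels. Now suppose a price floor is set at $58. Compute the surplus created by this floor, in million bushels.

Rearranging supply gives Qs = P - 26. Setting quantity demanded equal to quantity supplied, 190 - 3P = P - 26, gives P* = 54 and Q* = 28.
Since 58 > 54, the floor is binding.
At P = 58: Qd = 190 - 3·58 = 16 and Qs = 58 - 26 = 32.
Surplus = Qs - Qd = 32 - 16 = 16.

16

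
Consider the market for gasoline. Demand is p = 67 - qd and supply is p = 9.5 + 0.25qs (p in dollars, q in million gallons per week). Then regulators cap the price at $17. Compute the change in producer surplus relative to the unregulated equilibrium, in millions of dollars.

-152

Rearranging demand gives qd = 67 - p; rearranging supply gives qs = 4p - 38. In a free market, 67 - p = 4p - 38 gives the equilibrium p* = 21, q* = 46.
The ceiling of 17 is below the equilibrium price 21, so it binds.
At p = 17: qd = 67 - 17 = 50 and qs = 4·17 - 38 = 30.
Producer surplus without the control is ½ · (21 - 9.5) · 46 = 264.5.
With the ceiling, producers sell 30 units at 17, so PS = ½ · (17 - 9.5) · 30 = 112.5.
Change in producer surplus = 112.5 - 264.5 = -152.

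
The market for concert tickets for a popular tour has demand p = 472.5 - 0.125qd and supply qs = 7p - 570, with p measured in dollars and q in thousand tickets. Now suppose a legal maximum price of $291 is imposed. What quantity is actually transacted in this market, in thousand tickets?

1460

Rearranging demand gives qd = 3780 - 8p. In a free market, 3780 - 8p = 7p - 570 gives the equilibrium p* = 290, q* = 1460.
The ceiling of 291 is above the equilibrium price 290, so it is not binding; the market clears at p* = 290, q* = 1460.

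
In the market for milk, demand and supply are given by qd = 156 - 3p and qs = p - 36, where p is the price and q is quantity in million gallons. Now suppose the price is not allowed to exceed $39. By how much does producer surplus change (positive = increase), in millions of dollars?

-67.5

Without the control the market clears where 156 - 3p = p - 36, i.e. p* = 48 and q* = 12.
Because the ceiling (39) lies below the market-clearing price, it is binding.
At p = 39: qd = 156 - 3·39 = 39 and qs = 39 - 36 = 3.
Producer surplus without the control is ½ · (48 - 36) · 12 = 72.
With the ceiling, producers sell 3 units at 39, so PS = ½ · (39 - 36) · 3 = 4.5.
Change in producer surplus = 4.5 - 72 = -67.5.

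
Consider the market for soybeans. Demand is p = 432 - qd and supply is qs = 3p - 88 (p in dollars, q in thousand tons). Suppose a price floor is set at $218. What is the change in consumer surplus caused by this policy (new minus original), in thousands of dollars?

Rearranging demand gives qd = 432 - p. Without the control the market clears where 432 - p = 3p - 88, i.e. p* = 130 and q* = 302.
The floor of 218 is above the equilibrium price 130, so it binds.
At p = 218: qd = 432 - 218 = 214 and qs = 3·218 - 88 = 566.
Consumer surplus without the control is ½ · (432 - 130) · 302 = 45602.
With the floor, consumers buy 214 units at 218, so CS = ½ · (432 - 218) · 214 = 22898.
Change in consumer surplus = 22898 - 45602 = -22704.

-22704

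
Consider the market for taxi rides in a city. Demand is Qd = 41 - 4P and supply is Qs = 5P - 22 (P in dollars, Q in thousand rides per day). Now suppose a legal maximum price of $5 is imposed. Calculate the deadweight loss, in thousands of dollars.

Equilibrium: 41 - 4P = 5P - 22, so 63 = 9P and P* = 7, Q* = 13.
Because the ceiling (5) lies below the market-clearing price, it is binding.
At P = 5: Qd = 41 - 4·5 = 21 and Qs = 5·5 - 22 = 3.
Quantity traded falls to 3. At Q = 3 the demand price is (41 - 3)/4 = 9.5 and the supply price is (22 + 3)/5 = 5.
Deadweight loss = ½ · (9.5 - 5) · (13 - 3) = ½ · 4.5 · 10 = 22.5.

22.5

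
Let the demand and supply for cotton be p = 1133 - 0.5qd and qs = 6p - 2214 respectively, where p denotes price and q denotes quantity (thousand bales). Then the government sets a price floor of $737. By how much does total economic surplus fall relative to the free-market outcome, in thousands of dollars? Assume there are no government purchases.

Rearranging demand gives qd = 2266 - 2p. In a free market, 2266 - 2p = 6p - 2214 gives the equilibrium p* = 560, q* = 1146.
Because the floor (737) lies above the market-clearing price, it is binding.
At p = 737: qd = 2266 - 2·737 = 792 and qs = 6·737 - 2214 = 2208.
Quantity traded falls to 792. At q = 792 the demand price is (2266 - 792)/2 = 737 and the supply price is (2214 + 792)/6 = 501.
Deadweight loss = ½ · (737 - 501) · (1146 - 792) = ½ · 236 · 354 = 41772.

41772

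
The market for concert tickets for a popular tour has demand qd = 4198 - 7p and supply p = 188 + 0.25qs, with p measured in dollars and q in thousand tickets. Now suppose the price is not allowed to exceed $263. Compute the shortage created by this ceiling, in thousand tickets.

2057

Rearranging supply gives qs = 4p - 752. Setting quantity demanded equal to quantity supplied, 4198 - 7p = 4p - 752, gives p* = 450 and q* = 1048.
Since 263 < 450, the ceiling is binding.
At p = 263: qd = 4198 - 7·263 = 2357 and qs = 4·263 - 752 = 300.
Shortage = qd - qs = 2357 - 300 = 2057.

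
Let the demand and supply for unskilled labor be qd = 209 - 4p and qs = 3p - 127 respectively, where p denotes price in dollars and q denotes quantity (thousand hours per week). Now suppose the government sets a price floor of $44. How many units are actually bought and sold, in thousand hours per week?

17

Equilibrium: 209 - 4p = 3p - 127, so 336 = 7p and p* = 48, q* = 17.
Since 44 is below p* = 48, the floor does not bind and the free-market outcome prevails.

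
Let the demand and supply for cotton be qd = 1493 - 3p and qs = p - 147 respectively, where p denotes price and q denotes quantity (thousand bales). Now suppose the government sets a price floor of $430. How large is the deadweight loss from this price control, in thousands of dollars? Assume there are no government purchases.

2400

Without the control the market clears where 1493 - 3p = p - 147, i.e. p* = 410 and q* = 263.
Because the floor (430) lies above the market-clearing price, it is binding.
At p = 430: qd = 1493 - 3·430 = 203 and qs = 430 - 147 = 283.
Quantity traded falls to 203. At q = 203 the demand price is (1493 - 203)/3 = 430 and the supply price is 147 + 203 = 350.
Deadweight loss = ½ · (430 - 350) · (263 - 203) = ½ · 80 · 60 = 2400.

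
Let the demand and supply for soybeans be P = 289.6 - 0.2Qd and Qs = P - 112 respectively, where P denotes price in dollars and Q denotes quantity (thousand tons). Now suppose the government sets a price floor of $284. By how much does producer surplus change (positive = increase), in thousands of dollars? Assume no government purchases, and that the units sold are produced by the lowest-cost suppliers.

Rearranging demand gives Qd = 1448 - 5P. In a free market, 1448 - 5P = P - 112 gives the equilibrium P* = 260, Q* = 148.
Since 284 > 260, the floor is binding.
At P = 284: Qd = 1448 - 5·284 = 28 and Qs = 284 - 112 = 172.
Producer surplus without the control is ½ · (260 - 112) · 148 = 10952.
With the floor, 28 units are sold at 284. The supply price at Q = 28 is 140, so PS = ½ · [(284 - 112) + (284 - 140)] · 28 = 4424.
Change in producer surplus = 4424 - 10952 = -6528.

-6528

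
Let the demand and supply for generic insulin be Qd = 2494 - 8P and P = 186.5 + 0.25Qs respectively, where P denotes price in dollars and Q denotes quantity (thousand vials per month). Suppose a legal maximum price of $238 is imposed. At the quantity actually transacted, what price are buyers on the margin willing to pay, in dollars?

Rearranging supply gives Qs = 4P - 746. Without the control the market clears where 2494 - 8P = 4P - 746, i.e. P* = 270 and Q* = 334.
The ceiling of 238 is below the equilibrium price 270, so it binds.
At P = 238: Qd = 2494 - 8·238 = 590 and Qs = 4·238 - 746 = 206.
Only 206 units reach the market. On the demand curve, the marginal buyer's willingness to pay at Q = 206 is (2494 - 206)/8 = 286.

286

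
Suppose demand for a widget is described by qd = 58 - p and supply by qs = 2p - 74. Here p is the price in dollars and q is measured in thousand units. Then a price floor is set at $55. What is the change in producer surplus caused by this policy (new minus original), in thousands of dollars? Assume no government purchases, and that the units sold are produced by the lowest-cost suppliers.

In a free market, 58 - p = 2p - 74 gives the equilibrium p* = 44, q* = 14.
The floor of 55 is above the equilibrium price 44, so it binds.
At p = 55: qd = 58 - 55 = 3 and qs = 2·55 - 74 = 36.
Producer surplus without the control is ½ · (44 - 37) · 14 = 49.
With the floor, 3 units are sold at 55. The supply price at q = 3 is 38.5, so PS = ½ · [(55 - 37) + (55 - 38.5)] · 3 = 51.75.
Change in producer surplus = 51.75 - 49 = 2.75.

2.75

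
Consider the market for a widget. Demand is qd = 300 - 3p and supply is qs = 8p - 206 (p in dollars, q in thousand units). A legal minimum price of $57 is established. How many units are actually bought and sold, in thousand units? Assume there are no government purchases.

129

Equilibrium: 300 - 3p = 8p - 206, so 506 = 11p and p* = 46, q* = 162.
The floor of 57 is above the equilibrium price 46, so it binds.
At p = 57: qd = 300 - 3·57 = 129 and qs = 8·57 - 206 = 250.
The quantity actually transacted is the short side, demand: 129.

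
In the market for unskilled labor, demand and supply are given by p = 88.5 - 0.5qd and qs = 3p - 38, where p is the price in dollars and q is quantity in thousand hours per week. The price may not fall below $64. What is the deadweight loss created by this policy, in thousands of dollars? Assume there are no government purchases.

735

Rearranging demand gives qd = 177 - 2p. Setting quantity demanded equal to quantity supplied, 177 - 2p = 3p - 38, gives p* = 43 and q* = 91.
The floor of 64 is above the equilibrium price 43, so it binds.
At p = 64: qd = 177 - 2·64 = 49 and qs = 3·64 - 38 = 154.
Quantity traded falls to 49. At q = 49 the demand price is (177 - 49)/2 = 64 and the supply price is (38 + 49)/3 = 29.
Deadweight loss = ½ · (64 - 29) · (91 - 49) = ½ · 35 · 42 = 735.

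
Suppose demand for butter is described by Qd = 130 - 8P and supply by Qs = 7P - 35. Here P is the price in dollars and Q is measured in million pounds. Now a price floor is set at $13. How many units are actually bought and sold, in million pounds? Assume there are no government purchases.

26

In a free market, 130 - 8P = 7P - 35 gives the equilibrium P* = 11, Q* = 42.
Since 13 > 11, the floor is binding.
At P = 13: Qd = 130 - 8·13 = 26 and Qs = 7·13 - 35 = 56.
The quantity actually transacted is the short side, demand: 26.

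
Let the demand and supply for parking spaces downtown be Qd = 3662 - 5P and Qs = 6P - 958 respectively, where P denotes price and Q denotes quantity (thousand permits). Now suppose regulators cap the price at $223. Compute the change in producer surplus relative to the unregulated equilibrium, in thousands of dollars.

-191287

Without the control the market clears where 3662 - 5P = 6P - 958, i.e. P* = 420 and Q* = 1562.
Because the ceiling (223) lies below the market-clearing price, it is binding.
At P = 223: Qd = 3662 - 5·223 = 2547 and Qs = 6·223 - 958 = 380.
Producer surplus without the control is ½ · (420 - 479/3) · 1562 = 609961/3.
With the ceiling, producers sell 380 units at 223, so PS = ½ · (223 - 479/3) · 380 = 36100/3.
Change in producer surplus = 36100/3 - 609961/3 = -191287.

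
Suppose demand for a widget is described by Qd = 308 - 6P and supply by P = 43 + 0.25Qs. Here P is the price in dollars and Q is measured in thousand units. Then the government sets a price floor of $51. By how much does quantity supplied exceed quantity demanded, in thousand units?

30

Rearranging supply gives Qs = 4P - 172. In a free market, 308 - 6P = 4P - 172 gives the equilibrium P* = 48, Q* = 20.
Because the floor (51) lies above the market-clearing price, it is binding.
At P = 51: Qd = 308 - 6·51 = 2 and Qs = 4·51 - 172 = 32.
Surplus = Qs - Qd = 32 - 2 = 30.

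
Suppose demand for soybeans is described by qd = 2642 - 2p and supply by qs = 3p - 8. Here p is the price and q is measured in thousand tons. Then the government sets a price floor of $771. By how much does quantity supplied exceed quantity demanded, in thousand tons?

Without the control the market clears where 2642 - 2p = 3p - 8, i.e. p* = 530 and q* = 1582.
Because the floor (771) lies above the market-clearing price, it is binding.
At p = 771: qd = 2642 - 2·771 = 1100 and qs = 3·771 - 8 = 2305.
Surplus = qs - qd = 2305 - 1100 = 1205.

1205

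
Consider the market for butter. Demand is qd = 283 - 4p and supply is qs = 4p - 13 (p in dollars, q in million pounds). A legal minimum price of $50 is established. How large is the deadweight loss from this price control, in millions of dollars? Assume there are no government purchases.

676

Without the control the market clears where 283 - 4p = 4p - 13, i.e. p* = 37 and q* = 135.
The floor of 50 is above the equilibrium price 37, so it binds.
At p = 50: qd = 283 - 4·50 = 83 and qs = 4·50 - 13 = 187.
Quantity traded falls to 83. At q = 83 the demand price is (283 - 83)/4 = 50 and the supply price is (13 + 83)/4 = 24.
Deadweight loss = ½ · (50 - 24) · (135 - 83) = ½ · 26 · 52 = 676.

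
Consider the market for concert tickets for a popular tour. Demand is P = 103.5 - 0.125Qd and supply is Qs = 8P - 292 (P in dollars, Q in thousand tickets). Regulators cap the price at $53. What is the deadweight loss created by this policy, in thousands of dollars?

2312

Rearranging demand gives Qd = 828 - 8P. Setting quantity demanded equal to quantity supplied, 828 - 8P = 8P - 292, gives P* = 70 and Q* = 268.
The ceiling of 53 is below the equilibrium price 70, so it binds.
At P = 53: Qd = 828 - 8·53 = 404 and Qs = 8·53 - 292 = 132.
Quantity traded falls to 132. At Q = 132 the demand price is (828 - 132)/8 = 87 and the supply price is (292 + 132)/8 = 53.
Deadweight loss = ½ · (87 - 53) · (268 - 132) = ½ · 34 · 136 = 2312.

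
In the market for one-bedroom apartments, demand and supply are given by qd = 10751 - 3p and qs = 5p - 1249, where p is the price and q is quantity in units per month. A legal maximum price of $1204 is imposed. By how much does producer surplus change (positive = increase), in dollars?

Setting quantity demanded equal to quantity supplied, 10751 - 3p = 5p - 1249, gives p* = 1500 and q* = 6251.
The ceiling of 1204 is below the equilibrium price 1500, so it binds.
At p = 1204: qd = 10751 - 3·1204 = 7139 and qs = 5·1204 - 1249 = 4771.
Producer surplus without the control is ½ · (1500 - 249.8) · 6251 = 3907500.1.
With the ceiling, producers sell 4771 units at 1204, so PS = ½ · (1204 - 249.8) · 4771 = 2276244.1.
Change in producer surplus = 2276244.1 - 3907500.1 = -1631256.

-1631256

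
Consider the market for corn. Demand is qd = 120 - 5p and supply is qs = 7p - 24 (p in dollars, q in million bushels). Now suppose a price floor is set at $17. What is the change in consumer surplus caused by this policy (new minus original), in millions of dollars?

-237.5

Equilibrium: 120 - 5p = 7p - 24, so 144 = 12p and p* = 12, q* = 60.
The floor of 17 is above the equilibrium price 12, so it binds.
At p = 17: qd = 120 - 5·17 = 35 and qs = 7·17 - 24 = 95.
Consumer surplus without the control is ½ · (24 - 12) · 60 = 360.
With the floor, consumers buy 35 units at 17, so CS = ½ · (24 - 17) · 35 = 122.5.
Change in consumer surplus = 122.5 - 360 = -237.5.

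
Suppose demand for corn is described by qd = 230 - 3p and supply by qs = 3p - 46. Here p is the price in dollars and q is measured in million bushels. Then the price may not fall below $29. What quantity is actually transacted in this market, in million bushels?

92

In a free market, 230 - 3p = 3p - 46 gives the equilibrium p* = 46, q* = 92.
Since 29 is below p* = 46, the floor does not bind and the free-market outcome prevails.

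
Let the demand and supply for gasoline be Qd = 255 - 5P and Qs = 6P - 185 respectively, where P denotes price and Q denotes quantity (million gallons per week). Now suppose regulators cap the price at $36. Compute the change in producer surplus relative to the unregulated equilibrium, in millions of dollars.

Equilibrium: 255 - 5P = 6P - 185, so 440 = 11P and P* = 40, Q* = 55.
Since 36 < 40, the ceiling is binding.
At P = 36: Qd = 255 - 5·36 = 75 and Qs = 6·36 - 185 = 31.
Producer surplus without the control is ½ · (40 - 185/6) · 55 = 3025/12.
With the ceiling, producers sell 31 units at 36, so PS = ½ · (36 - 185/6) · 31 = 961/12.
Change in producer surplus = 961/12 - 3025/12 = -172.

-172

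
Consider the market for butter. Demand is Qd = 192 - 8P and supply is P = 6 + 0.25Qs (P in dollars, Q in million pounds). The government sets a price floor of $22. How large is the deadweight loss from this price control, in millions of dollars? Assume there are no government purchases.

192

Rearranging supply gives Qs = 4P - 24. Without the control the market clears where 192 - 8P = 4P - 24, i.e. P* = 18 and Q* = 48.
Because the floor (22) lies above the market-clearing price, it is binding.
At P = 22: Qd = 192 - 8·22 = 16 and Qs = 4·22 - 24 = 64.
Quantity traded falls to 16. At Q = 16 the demand price is (192 - 16)/8 = 22 and the supply price is (24 + 16)/4 = 10.
Deadweight loss = ½ · (22 - 10) · (48 - 16) = ½ · 12 · 32 = 192.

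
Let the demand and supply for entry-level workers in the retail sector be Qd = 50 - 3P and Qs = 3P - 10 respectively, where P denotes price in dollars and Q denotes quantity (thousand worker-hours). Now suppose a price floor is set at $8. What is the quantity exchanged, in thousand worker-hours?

Without the control the market clears where 50 - 3P = 3P - 10, i.e. P* = 10 and Q* = 20.
The floor of 8 is below the equilibrium price 10, so it is not binding; the market clears at P* = 10, Q* = 20.

20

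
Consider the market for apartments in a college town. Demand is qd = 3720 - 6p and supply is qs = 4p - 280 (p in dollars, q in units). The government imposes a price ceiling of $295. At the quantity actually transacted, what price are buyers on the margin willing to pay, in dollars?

Equilibrium: 3720 - 6p = 4p - 280, so 4000 = 10p and p* = 400, q* = 1320.
The ceiling of 295 is below the equilibrium price 400, so it binds.
At p = 295: qd = 3720 - 6·295 = 1950 and qs = 4·295 - 280 = 900.
Only 900 units reach the market. On the demand curve, the marginal buyer's willingness to pay at q = 900 is (3720 - 900)/6 = 470.

470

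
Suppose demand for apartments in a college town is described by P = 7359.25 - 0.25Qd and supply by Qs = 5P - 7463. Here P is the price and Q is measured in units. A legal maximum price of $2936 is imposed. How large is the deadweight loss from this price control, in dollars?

Rearranging demand gives Qd = 29437 - 4P. Setting quantity demanded equal to quantity supplied, 29437 - 4P = 5P - 7463, gives P* = 4100 and Q* = 13037.
Because the ceiling (2936) lies below the market-clearing price, it is binding.
At P = 2936: Qd = 29437 - 4·2936 = 17693 and Qs = 5·2936 - 7463 = 7217.
Quantity traded falls to 7217. At Q = 7217 the demand price is (29437 - 7217)/4 = 5555 and the supply price is (7463 + 7217)/5 = 2936.
Deadweight loss = ½ · (5555 - 2936) · (13037 - 7217) = ½ · 2619 · 5820 = 7621290.

7621290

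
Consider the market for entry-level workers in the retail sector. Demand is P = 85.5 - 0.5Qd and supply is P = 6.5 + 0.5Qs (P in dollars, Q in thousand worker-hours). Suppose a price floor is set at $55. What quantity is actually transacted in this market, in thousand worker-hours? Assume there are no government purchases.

Rearranging demand gives Qd = 171 - 2P; rearranging supply gives Qs = 2P - 13. Setting quantity demanded equal to quantity supplied, 171 - 2P = 2P - 13, gives P* = 46 and Q* = 79.
Because the floor (55) lies above the market-clearing price, it is binding.
At P = 55: Qd = 171 - 2·55 = 61 and Qs = 2·55 - 13 = 97.
The quantity actually transacted is the short side, demand: 61.

61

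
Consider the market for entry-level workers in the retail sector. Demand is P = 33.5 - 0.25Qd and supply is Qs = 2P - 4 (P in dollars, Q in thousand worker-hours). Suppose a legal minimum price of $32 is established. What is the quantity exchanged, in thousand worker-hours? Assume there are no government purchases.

Rearranging demand gives Qd = 134 - 4P. Without the control the market clears where 134 - 4P = 2P - 4, i.e. P* = 23 and Q* = 42.
Because the floor (32) lies above the market-clearing price, it is binding.
At P = 32: Qd = 134 - 4·32 = 6 and Qs = 2·32 - 4 = 60.
The quantity actually transacted is the short side, demand: 6.

6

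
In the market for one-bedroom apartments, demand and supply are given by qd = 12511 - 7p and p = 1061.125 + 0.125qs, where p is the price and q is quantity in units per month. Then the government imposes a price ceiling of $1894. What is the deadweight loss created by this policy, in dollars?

Rearranging supply gives qs = 8p - 8489. Without the control the market clears where 12511 - 7p = 8p - 8489, i.e. p* = 1400 and q* = 2711.
The ceiling of 1894 is above the equilibrium price 1400, so it is not binding; the market clears at p* = 1400, q* = 2711.
Since the control does not bind, no trades are prevented and deadweight loss is zero.

0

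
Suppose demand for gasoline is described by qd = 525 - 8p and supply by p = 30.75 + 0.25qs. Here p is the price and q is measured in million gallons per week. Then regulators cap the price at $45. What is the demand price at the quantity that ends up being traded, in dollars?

58.5

Rearranging supply gives qs = 4p - 123. Equilibrium: 525 - 8p = 4p - 123, so 648 = 12p and p* = 54, q* = 93.
Because the ceiling (45) lies below the market-clearing price, it is binding.
At p = 45: qd = 525 - 8·45 = 165 and qs = 4·45 - 123 = 57.
Only 57 units reach the market. On the demand curve, the marginal buyer's willingness to pay at q = 57 is (525 - 57)/8 = 58.5.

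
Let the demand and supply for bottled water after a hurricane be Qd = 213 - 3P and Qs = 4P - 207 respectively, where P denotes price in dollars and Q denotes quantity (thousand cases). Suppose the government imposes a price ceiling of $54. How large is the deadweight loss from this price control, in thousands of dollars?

168

Setting quantity demanded equal to quantity supplied, 213 - 3P = 4P - 207, gives P* = 60 and Q* = 33.
Because the ceiling (54) lies below the market-clearing price, it is binding.
At P = 54: Qd = 213 - 3·54 = 51 and Qs = 4·54 - 207 = 9.
Quantity traded falls to 9. At Q = 9 the demand price is (213 - 9)/3 = 68 and the supply price is (207 + 9)/4 = 54.
Deadweight loss = ½ · (68 - 54) · (33 - 9) = ½ · 14 · 24 = 168.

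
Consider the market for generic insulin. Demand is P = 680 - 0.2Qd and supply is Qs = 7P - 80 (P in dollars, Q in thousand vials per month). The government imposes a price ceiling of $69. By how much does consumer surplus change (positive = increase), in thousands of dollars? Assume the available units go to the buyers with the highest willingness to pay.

-150257.9

Rearranging demand gives Qd = 3400 - 5P. Equilibrium: 3400 - 5P = 7P - 80, so 3480 = 12P and P* = 290, Q* = 1950.
The ceiling of 69 is below the equilibrium price 290, so it binds.
At P = 69: Qd = 3400 - 5·69 = 3055 and Qs = 7·69 - 80 = 403.
Consumer surplus without the control is ½ · (680 - 290) · 1950 = 380250.
With the ceiling, 403 units are sold at 69 (assume they go to the highest-value buyers). The demand price at Q = 403 is 599.4, so CS = ½ · [(680 - 69) + (599.4 - 69)] · 403 = 229992.1.
Change in consumer surplus = 229992.1 - 380250 = -150257.9.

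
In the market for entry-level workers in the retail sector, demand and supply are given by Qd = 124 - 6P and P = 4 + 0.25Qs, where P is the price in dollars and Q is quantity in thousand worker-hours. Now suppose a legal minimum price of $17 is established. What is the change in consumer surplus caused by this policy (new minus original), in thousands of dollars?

-93

Rearranging supply gives Qs = 4P - 16. Without the control the market clears where 124 - 6P = 4P - 16, i.e. P* = 14 and Q* = 40.
Since 17 > 14, the floor is binding.
At P = 17: Qd = 124 - 6·17 = 22 and Qs = 4·17 - 16 = 52.
Consumer surplus without the control is ½ · (62/3 - 14) · 40 = 400/3.
With the floor, consumers buy 22 units at 17, so CS = ½ · (62/3 - 17) · 22 = 121/3.
Change in consumer surplus = 121/3 - 400/3 = -93.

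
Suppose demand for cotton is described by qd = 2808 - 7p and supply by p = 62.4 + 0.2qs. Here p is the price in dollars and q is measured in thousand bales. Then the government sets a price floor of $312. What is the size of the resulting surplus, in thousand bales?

624

Rearranging supply gives qs = 5p - 312. Equilibrium: 2808 - 7p = 5p - 312, so 3120 = 12p and p* = 260, q* = 988.
The floor of 312 is above the equilibrium price 260, so it binds.
At p = 312: qd = 2808 - 7·312 = 624 and qs = 5·312 - 312 = 1248.
Surplus = qs - qd = 1248 - 624 = 624.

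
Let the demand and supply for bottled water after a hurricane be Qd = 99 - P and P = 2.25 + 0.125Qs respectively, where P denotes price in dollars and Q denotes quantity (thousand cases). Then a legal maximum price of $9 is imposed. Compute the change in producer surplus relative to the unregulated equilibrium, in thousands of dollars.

-280

Rearranging supply gives Qs = 8P - 18. Equilibrium: 99 - P = 8P - 18, so 117 = 9P and P* = 13, Q* = 86.
Since 9 < 13, the ceiling is binding.
At P = 9: Qd = 99 - 9 = 90 and Qs = 8·9 - 18 = 54.
Producer surplus without the control is ½ · (13 - 2.25) · 86 = 462.25.
With the ceiling, producers sell 54 units at 9, so PS = ½ · (9 - 2.25) · 54 = 182.25.
Change in producer surplus = 182.25 - 462.25 = -280.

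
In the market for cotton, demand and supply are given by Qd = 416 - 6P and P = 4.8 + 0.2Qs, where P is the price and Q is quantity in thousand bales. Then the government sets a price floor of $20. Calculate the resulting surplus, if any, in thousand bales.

0

Rearranging supply gives Qs = 5P - 24. Equilibrium: 416 - 6P = 5P - 24, so 440 = 11P and P* = 40, Q* = 176.
Since 20 is below P* = 40, the floor does not bind and the free-market outcome prevails.
Since the control does not bind, there is no surplus.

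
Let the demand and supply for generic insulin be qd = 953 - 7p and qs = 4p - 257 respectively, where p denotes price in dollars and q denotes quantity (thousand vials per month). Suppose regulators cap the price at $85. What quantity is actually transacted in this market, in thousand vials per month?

Equilibrium: 953 - 7p = 4p - 257, so 1210 = 11p and p* = 110, q* = 183.
Because the ceiling (85) lies below the market-clearing price, it is binding.
At p = 85: qd = 953 - 7·85 = 358 and qs = 4·85 - 257 = 83.
The quantity actually transacted is the short side, supply: 83.

83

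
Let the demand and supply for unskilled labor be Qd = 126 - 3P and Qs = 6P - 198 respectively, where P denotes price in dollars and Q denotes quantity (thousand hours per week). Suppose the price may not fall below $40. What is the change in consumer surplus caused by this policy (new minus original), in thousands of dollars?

Without the control the market clears where 126 - 3P = 6P - 198, i.e. P* = 36 and Q* = 18.
Because the floor (40) lies above the market-clearing price, it is binding.
At P = 40: Qd = 126 - 3·40 = 6 and Qs = 6·40 - 198 = 42.
Consumer surplus without the control is ½ · (42 - 36) · 18 = 54.
With the floor, consumers buy 6 units at 40, so CS = ½ · (42 - 40) · 6 = 6.
Change in consumer surplus = 6 - 54 = -48.

-48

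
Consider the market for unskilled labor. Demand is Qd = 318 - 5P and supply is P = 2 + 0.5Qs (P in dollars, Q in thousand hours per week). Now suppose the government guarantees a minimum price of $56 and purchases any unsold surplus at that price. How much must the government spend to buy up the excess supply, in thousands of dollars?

3920

Rearranging supply gives Qs = 2P - 4. In a free market, 318 - 5P = 2P - 4 gives the equilibrium P* = 46, Q* = 88.
The floor of 56 is above the equilibrium price 46, so it binds.
At P = 56: Qd = 318 - 5·56 = 38 and Qs = 2·56 - 4 = 108.
Surplus = Qs - Qd = 70.
Government expenditure = surplus × support price = 70 × 56 = 3920.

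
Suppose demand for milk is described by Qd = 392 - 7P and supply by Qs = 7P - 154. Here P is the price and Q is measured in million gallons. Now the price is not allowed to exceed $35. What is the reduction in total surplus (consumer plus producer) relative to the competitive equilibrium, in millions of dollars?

In a free market, 392 - 7P = 7P - 154 gives the equilibrium P* = 39, Q* = 119.
Because the ceiling (35) lies below the market-clearing price, it is binding.
At P = 35: Qd = 392 - 7·35 = 147 and Qs = 7·35 - 154 = 91.
Quantity traded falls to 91. At Q = 91 the demand price is (392 - 91)/7 = 43 and the supply price is (154 + 91)/7 = 35.
Deadweight loss = ½ · (43 - 35) · (119 - 91) = ½ · 8 · 28 = 112.

112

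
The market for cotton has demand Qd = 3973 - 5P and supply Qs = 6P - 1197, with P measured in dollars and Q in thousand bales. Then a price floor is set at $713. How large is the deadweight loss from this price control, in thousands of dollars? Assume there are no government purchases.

270641.25

Equilibrium: 3973 - 5P = 6P - 1197, so 5170 = 11P and P* = 470, Q* = 1623.
Because the floor (713) lies above the market-clearing price, it is binding.
At P = 713: Qd = 3973 - 5·713 = 408 and Qs = 6·713 - 1197 = 3081.
Quantity traded falls to 408. At Q = 408 the demand price is (3973 - 408)/5 = 713 and the supply price is (1197 + 408)/6 = 267.5.
Deadweight loss = ½ · (713 - 267.5) · (1623 - 408) = ½ · 445.5 · 1215 = 270641.25.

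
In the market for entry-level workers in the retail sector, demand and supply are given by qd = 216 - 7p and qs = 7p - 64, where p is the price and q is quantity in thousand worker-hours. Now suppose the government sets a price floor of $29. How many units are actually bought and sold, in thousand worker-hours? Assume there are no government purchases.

13

In a free market, 216 - 7p = 7p - 64 gives the equilibrium p* = 20, q* = 76.
Since 29 > 20, the floor is binding.
At p = 29: qd = 216 - 7·29 = 13 and qs = 7·29 - 64 = 139.
The quantity actually transacted is the short side, demand: 13.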